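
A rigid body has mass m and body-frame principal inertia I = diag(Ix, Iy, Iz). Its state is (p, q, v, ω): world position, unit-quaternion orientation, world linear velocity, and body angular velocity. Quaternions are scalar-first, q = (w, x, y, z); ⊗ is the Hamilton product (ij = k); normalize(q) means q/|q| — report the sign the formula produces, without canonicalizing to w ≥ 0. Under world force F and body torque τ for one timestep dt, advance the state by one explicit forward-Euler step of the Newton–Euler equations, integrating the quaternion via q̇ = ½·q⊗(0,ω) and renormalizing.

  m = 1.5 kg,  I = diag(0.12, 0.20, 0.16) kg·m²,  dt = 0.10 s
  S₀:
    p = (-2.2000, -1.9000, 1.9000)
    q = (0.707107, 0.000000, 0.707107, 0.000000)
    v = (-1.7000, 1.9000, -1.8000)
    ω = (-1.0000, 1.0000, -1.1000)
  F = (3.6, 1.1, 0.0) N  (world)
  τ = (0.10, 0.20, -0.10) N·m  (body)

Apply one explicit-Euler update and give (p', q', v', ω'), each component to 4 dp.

p' = (-2.3700, -1.7100, 1.7200)
q' = (0.6691, -0.0740, 0.7395, -0.0035)
v' = (-1.4600, 1.9733, -1.8000)
ω' = (-0.9533, 1.1220, -1.1125)

linear accel F/m = (2.4000, 0.7333, 0.0000)
p' = p + v·dt = (-2.3700, -1.7100, 1.7200)
new velocity v' = (-1.4600, 1.9733, -1.8000)
ω×(Iω) gyroscopic = (0.0440, -0.0440, -0.0800)
α = I⁻¹(τ − ω×Iω) = (0.4667, 1.2200, -0.1250)
new body rate ω' = (-0.9533, 1.1220, -1.1125)
2q̇ = q⊗(0,ω) = (-0.7071070, -1.4849247, 0.7071070, -0.0707107)
q' = normalize(q + ½dt·q⊗(0,ω)) = (0.6691, -0.0740, 0.7395, -0.0035)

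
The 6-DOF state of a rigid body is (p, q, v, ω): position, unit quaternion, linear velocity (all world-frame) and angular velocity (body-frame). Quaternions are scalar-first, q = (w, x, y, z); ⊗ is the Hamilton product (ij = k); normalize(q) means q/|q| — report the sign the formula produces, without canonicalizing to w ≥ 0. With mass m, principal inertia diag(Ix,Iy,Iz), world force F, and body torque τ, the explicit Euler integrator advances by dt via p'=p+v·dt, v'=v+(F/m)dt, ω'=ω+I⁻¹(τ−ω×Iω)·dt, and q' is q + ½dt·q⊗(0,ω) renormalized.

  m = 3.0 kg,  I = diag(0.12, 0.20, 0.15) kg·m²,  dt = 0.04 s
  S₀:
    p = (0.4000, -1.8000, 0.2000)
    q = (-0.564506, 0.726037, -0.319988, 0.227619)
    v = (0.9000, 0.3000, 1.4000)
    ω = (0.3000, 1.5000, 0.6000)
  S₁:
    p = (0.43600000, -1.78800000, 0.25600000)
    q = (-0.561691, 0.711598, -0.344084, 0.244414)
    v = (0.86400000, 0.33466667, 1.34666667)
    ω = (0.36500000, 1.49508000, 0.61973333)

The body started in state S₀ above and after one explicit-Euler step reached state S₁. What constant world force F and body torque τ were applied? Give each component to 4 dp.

ω₁ − ω₀ = (0.06500000, -0.00492000, 0.01973333)
I·α + gyro = (0.1500, -0.0300, 0.1100)
Δv = v₁−v₀ = (-0.03600000, 0.03466667, -0.05333333)
applied force F = (-2.7000, 2.6000, -4.0000)

F = (-2.7000, 2.6000, -4.0000)
τ = (0.1500, -0.0300, 0.1100)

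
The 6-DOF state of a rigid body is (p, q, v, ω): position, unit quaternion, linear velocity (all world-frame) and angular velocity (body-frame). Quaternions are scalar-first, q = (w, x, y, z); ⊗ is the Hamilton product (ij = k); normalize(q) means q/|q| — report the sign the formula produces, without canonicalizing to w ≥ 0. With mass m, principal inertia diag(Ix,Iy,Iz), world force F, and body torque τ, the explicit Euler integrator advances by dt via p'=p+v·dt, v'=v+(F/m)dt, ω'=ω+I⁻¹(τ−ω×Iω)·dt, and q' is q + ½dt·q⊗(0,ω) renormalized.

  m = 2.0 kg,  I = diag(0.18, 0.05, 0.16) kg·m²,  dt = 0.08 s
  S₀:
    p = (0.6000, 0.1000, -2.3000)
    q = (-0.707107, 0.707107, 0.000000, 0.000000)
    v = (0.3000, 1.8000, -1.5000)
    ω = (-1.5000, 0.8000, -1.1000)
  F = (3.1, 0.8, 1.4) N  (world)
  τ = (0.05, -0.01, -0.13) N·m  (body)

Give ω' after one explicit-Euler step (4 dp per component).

ω' = (-1.4348, 0.7312, -1.2430)

angular accel α = (0.8156, -0.8600, -1.7875)
new body rate ω' = (-1.4348, 0.7312, -1.2430)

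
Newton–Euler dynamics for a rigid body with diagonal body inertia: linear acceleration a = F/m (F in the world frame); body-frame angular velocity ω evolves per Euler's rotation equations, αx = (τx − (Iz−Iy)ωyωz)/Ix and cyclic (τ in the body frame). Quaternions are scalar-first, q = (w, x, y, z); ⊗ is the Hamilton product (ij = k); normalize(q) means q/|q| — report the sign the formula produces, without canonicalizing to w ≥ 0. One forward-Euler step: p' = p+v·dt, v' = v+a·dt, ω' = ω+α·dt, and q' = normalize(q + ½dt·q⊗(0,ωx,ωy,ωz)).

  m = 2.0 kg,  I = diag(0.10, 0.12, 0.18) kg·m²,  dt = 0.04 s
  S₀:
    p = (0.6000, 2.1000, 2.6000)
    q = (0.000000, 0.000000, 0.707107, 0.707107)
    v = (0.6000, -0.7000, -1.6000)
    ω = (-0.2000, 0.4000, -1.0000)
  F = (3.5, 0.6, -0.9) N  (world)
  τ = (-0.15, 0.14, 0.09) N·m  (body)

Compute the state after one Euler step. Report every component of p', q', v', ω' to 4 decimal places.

p' = (0.6240, 2.0720, 2.5360)
q' = (0.0085, -0.0198, 0.7041, 0.7098)
v' = (0.6700, -0.6880, -1.6180)
ω' = (-0.2504, 0.4520, -0.9796)

precession coupling ω×(Iω) = (-0.0240, -0.0160, -0.0016)
angular accel α = (-1.2600, 1.3000, 0.5089)
new body rate ω' = (-0.2504, 0.4520, -0.9796)
Hamilton product q⊗(0,ω) = (0.4242642, -0.9899498, -0.1414214, 0.1414214)
updated quaternion q' = (0.0085, -0.0198, 0.7041, 0.7098)
p' = p + v·dt = (0.6240, 2.0720, 2.5360)
v' = v + a·dt = (0.6700, -0.6880, -1.6180)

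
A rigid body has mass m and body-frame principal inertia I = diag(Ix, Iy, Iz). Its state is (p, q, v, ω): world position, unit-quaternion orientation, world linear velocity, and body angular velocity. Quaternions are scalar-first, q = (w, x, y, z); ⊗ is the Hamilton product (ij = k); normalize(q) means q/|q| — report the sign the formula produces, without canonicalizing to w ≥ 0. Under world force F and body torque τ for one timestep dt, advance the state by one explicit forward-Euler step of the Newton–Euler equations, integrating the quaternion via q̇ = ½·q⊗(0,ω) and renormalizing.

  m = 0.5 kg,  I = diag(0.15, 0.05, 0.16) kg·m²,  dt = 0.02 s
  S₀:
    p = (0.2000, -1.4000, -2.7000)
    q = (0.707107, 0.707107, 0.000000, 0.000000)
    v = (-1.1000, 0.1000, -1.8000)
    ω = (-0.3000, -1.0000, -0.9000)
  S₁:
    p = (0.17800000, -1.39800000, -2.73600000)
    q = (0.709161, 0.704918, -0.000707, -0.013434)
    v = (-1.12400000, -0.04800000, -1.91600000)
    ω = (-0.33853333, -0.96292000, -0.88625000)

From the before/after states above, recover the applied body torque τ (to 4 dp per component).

rate change Δω = (-0.03853333, 0.03708000, 0.01375000)
ω₀×(Iω₀) = (0.0990, -0.0027, -0.0300)
applied torque τ = (-0.1900, 0.0900, 0.0800)

τ = (-0.1900, 0.0900, 0.0800)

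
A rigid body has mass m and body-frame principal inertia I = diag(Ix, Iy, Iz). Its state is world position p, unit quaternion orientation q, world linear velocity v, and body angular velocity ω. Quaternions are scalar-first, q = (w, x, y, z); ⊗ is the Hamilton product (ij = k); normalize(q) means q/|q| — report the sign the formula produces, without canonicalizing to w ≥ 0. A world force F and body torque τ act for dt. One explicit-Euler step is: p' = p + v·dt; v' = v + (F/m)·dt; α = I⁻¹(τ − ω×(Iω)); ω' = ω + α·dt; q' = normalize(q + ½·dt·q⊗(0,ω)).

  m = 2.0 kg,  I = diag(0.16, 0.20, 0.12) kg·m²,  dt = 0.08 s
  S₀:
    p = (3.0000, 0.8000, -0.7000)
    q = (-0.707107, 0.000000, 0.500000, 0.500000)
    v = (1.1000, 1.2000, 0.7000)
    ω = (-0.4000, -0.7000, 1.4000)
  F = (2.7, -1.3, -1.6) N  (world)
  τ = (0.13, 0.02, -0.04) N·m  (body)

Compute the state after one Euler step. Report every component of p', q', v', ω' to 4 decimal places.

p' = (3.0880, 0.8960, -0.6440)
q' = (-0.7196, 0.0532, 0.5107, 0.4674)
v' = (1.2080, 1.1480, 0.6360)
ω' = (-0.3742, -0.6830, 1.3659)

p + v·dt = (3.0880, 0.8960, -0.6440)
v' = v + a·dt = (1.2080, 1.1480, 0.6360)
precession coupling ω×(Iω) = (0.0784, -0.0224, 0.0112)
angular accel α = (0.3225, 0.2120, -0.4267)
ω' = ω + α·dt = (-0.3742, -0.6830, 1.3659)
Hamilton product q⊗(0,ω) = (-0.3500000, 1.3328428, 0.2949749, -0.7899498)
q + ½dt·q⊗(0,ω), renormalized = (-0.7196, 0.0532, 0.5107, 0.4674)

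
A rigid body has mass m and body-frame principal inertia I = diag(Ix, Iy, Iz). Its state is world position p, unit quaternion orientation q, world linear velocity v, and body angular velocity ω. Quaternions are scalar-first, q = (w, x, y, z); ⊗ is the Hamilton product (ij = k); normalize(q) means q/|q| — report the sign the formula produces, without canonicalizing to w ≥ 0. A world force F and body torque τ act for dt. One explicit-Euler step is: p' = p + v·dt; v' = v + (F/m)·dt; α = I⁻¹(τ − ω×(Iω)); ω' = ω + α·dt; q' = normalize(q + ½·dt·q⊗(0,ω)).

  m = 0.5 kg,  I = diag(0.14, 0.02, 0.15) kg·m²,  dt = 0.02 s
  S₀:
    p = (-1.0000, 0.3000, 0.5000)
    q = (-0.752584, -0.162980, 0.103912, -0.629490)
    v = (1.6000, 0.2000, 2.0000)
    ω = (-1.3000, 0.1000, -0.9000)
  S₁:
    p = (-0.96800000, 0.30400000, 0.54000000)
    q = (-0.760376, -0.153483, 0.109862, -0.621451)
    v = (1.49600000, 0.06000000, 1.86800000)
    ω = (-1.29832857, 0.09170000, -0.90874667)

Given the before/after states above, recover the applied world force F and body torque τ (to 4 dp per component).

ω₁ − ω₀ = (0.00167143, -0.00830000, -0.00874667)
gyro term ω₀×Iω₀ = (-0.0117, -0.0117, 0.0156)
applied torque τ = (0.0000, -0.0200, -0.0500)
velocity change Δv = (-0.10400000, -0.14000000, -0.13200000)
F = m·Δv/dt = (-2.6000, -3.5000, -3.3000)

F = (-2.6000, -3.5000, -3.3000)
τ = (0.0000, -0.0200, -0.0500)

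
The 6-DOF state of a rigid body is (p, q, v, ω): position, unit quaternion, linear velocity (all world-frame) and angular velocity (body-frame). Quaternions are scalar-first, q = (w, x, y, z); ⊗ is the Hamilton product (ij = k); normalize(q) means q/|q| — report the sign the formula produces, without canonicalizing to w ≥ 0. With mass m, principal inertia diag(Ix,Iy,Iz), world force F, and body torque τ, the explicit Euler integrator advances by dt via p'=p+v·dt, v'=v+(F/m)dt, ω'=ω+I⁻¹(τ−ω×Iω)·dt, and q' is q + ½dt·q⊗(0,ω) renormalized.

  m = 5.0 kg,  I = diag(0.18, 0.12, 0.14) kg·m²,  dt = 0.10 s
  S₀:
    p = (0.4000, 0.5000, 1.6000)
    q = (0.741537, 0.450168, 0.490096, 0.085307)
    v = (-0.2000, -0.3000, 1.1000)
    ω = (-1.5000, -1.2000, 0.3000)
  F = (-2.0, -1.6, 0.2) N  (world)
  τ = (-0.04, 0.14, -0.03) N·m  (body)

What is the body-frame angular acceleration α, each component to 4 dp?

α = (-0.1822, 1.3167, 0.5571)

gyro term ω×Iω = (-0.0072, -0.0180, -0.1080)
(τ − ω×Iω)/I = (-0.1822, 1.3167, 0.5571)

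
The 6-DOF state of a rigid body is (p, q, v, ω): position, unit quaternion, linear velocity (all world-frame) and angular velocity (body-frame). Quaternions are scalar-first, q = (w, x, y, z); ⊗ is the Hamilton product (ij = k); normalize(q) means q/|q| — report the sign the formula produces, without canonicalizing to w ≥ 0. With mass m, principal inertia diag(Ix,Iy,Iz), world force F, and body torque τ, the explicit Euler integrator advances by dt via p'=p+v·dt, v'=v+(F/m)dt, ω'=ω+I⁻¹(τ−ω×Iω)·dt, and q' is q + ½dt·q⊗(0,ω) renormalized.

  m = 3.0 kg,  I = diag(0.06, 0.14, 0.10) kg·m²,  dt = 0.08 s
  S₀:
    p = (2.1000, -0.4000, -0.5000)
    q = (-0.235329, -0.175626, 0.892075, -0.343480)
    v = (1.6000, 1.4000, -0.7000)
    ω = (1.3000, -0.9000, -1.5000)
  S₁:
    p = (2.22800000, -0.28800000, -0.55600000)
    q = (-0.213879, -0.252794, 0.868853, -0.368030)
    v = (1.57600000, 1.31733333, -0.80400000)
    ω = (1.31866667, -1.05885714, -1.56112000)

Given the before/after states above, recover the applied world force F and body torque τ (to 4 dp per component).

velocity change Δv = (-0.02400000, -0.08266667, -0.10400000)
applied force F = (-0.9000, -3.1000, -3.9000)
Δω = ω₁−ω₀ = (0.01866667, -0.15885714, -0.06112000)
τ = I·(Δω/dt) + ω₀×(Iω₀) = (-0.0400, -0.2000, -0.1700)

F = (-0.9000, -3.1000, -3.9000)
τ = (-0.0400, -0.2000, -0.1700)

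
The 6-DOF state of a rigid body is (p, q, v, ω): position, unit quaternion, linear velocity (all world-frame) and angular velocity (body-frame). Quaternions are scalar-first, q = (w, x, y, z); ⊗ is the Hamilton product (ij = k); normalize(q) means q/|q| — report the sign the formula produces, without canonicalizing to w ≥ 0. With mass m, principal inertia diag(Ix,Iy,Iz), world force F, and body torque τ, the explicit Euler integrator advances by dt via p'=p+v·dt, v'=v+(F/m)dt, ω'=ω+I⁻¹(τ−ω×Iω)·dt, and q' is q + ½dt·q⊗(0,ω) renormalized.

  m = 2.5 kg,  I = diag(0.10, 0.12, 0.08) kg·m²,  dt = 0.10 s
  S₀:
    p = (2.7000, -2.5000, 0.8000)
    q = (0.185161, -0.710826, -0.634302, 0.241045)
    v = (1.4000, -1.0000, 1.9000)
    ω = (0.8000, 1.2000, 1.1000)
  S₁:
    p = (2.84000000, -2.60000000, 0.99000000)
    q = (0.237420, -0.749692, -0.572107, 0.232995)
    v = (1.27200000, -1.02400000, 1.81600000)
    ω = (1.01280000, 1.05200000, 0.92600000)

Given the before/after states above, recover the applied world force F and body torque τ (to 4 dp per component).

Δv = v₁−v₀ = (-0.12800000, -0.02400000, -0.08400000)
applied force F = (-3.2000, -0.6000, -2.1000)
rate change Δω = (0.21280000, -0.14800000, -0.17400000)
gyro term ω₀×Iω₀ = (-0.0528, 0.0176, 0.0192)
applied torque τ = (0.1600, -0.1600, -0.1200)

F = (-3.2000, -0.6000, -2.1000)
τ = (0.1600, -0.1600, -0.1200)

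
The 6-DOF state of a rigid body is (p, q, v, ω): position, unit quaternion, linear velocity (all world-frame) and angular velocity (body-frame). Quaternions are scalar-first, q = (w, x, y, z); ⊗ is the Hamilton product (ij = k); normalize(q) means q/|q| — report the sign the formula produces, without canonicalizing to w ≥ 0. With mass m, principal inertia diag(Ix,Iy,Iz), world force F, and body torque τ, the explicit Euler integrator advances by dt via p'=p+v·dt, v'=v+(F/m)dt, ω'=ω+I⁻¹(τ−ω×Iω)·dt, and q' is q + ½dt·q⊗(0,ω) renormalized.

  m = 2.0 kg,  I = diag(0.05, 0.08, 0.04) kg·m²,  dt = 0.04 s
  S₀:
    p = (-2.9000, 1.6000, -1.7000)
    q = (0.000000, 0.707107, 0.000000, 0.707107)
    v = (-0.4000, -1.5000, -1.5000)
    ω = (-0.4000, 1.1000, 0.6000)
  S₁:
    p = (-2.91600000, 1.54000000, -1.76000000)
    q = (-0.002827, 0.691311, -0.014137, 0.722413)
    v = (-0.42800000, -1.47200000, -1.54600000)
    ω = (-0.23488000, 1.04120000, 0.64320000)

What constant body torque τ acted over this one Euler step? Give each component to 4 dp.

τ = (0.1800, -0.1200, 0.0300)

Δω = ω₁−ω₀ = (0.16512000, -0.05880000, 0.04320000)
ω₀×(Iω₀) = (-0.0264, -0.0024, -0.0132)
applied torque τ = (0.1800, -0.1200, 0.0300)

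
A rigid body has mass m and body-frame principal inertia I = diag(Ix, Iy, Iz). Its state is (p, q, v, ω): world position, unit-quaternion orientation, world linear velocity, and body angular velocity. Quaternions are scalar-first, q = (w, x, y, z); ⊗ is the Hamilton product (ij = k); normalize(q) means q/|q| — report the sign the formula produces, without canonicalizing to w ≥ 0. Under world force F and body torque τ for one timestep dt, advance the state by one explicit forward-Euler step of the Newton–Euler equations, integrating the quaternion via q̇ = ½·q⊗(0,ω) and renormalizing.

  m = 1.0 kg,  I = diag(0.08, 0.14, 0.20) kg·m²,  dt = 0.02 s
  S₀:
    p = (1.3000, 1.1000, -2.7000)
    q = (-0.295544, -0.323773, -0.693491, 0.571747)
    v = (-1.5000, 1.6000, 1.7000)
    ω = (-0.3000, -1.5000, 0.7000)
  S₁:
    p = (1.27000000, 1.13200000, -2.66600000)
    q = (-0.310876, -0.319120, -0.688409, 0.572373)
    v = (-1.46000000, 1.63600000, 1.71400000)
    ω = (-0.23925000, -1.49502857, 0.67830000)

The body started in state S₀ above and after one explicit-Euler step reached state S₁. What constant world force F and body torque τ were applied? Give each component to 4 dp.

v₁ − v₀ = (0.04000000, 0.03600000, 0.01400000)
m·(v₁−v₀)/dt = (2.0000, 1.8000, 0.7000)
Δω = ω₁−ω₀ = (0.06075000, 0.00497143, -0.02170000)
gyro term ω₀×Iω₀ = (-0.0630, 0.0252, 0.0270)
applied torque τ = (0.1800, 0.0600, -0.1900)

F = (2.0000, 1.8000, 0.7000)
τ = (0.1800, 0.0600, -0.1900)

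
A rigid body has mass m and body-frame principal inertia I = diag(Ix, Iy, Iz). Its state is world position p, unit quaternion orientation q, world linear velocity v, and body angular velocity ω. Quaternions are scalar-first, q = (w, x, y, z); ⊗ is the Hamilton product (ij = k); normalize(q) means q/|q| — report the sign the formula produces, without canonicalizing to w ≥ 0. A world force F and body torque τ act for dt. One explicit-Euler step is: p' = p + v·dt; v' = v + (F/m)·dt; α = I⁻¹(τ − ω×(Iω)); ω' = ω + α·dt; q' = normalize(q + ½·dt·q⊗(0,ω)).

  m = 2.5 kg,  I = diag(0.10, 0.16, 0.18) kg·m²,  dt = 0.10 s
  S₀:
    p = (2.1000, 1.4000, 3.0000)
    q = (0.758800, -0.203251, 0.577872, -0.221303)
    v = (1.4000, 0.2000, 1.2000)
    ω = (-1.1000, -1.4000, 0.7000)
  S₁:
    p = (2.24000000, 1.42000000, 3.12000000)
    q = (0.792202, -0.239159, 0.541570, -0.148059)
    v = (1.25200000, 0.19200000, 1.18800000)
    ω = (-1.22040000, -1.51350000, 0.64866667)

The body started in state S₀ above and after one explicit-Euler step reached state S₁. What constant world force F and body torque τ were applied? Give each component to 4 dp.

Δω = ω₁−ω₀ = (-0.12040000, -0.11350000, -0.05133333)
precession coupling = (-0.0196, 0.0616, 0.0924)
applied torque τ = (-0.1400, -0.1200, 0.0000)
v₁ − v₀ = (-0.14800000, -0.00800000, -0.01200000)
m·(v₁−v₀)/dt = (-3.7000, -0.2000, -0.3000)

F = (-3.7000, -0.2000, -0.3000)
τ = (-0.1400, -0.1200, 0.0000)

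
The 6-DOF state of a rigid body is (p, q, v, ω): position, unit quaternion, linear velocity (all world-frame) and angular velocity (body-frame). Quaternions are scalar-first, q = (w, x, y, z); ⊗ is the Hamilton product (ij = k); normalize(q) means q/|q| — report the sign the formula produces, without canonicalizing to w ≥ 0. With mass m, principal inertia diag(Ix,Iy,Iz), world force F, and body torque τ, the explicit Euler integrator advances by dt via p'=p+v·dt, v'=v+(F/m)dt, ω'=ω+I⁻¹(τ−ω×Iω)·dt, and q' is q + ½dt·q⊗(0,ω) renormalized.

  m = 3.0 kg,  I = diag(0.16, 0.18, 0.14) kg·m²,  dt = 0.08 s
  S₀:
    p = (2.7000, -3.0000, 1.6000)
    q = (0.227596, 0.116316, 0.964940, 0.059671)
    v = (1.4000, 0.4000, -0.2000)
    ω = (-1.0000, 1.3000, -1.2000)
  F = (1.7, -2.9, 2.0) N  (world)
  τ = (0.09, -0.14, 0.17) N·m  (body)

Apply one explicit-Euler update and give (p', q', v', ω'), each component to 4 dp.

p' = (2.8120, -2.9680, 1.5840)
q' = (0.1843, 0.0576, 0.9767, 0.0931)
v' = (1.4453, 0.3227, -0.1467)
ω' = (-0.9862, 1.2271, -1.0880)

ω×(Iω) gyroscopic = (0.0624, 0.0240, -0.0260)
α = I⁻¹(τ − ω×Iω) = (0.1725, -0.9111, 1.4000)
ω' = ω + α·dt = (-0.9862, 1.2271, -1.0880)
2q̇ = q⊗(0,ω) = (-1.0665008, -1.4630963, 0.3757830, 0.8430356)
q' = normalize(q + ½dt·q⊗(0,ω)) = (0.1843, 0.0576, 0.9767, 0.0931)
a = F/m = (0.5667, -0.9667, 0.6667)
new position p' = (2.8120, -2.9680, 1.5840)
v + (F/m)dt = (1.4453, 0.3227, -0.1467)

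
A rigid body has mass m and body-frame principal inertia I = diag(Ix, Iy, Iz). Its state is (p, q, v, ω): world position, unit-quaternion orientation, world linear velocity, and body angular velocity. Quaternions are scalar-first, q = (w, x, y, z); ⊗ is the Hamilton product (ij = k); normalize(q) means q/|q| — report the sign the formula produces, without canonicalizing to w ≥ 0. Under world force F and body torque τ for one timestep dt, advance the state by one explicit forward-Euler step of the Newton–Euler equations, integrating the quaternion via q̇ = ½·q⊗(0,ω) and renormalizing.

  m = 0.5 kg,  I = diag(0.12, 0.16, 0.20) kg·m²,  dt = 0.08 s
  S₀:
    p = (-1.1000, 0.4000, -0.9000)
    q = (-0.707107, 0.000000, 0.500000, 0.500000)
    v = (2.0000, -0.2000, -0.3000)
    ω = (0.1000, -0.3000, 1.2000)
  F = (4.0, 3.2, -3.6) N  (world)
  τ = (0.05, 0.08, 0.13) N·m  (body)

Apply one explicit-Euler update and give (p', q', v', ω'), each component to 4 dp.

linear accel F/m = (8.0000, 6.4000, -7.2000)
p' = p + v·dt = (-0.9400, 0.3840, -0.9240)
new velocity v' = (2.6400, 0.3120, -0.8760)
precession coupling ω×(Iω) = (-0.0144, -0.0096, -0.0012)
(τ − ω×Iω)/I = (0.5367, 0.5600, 0.6560)
new body rate ω' = (0.1429, -0.2552, 1.2525)
2q̇ = q⊗(0,ω) = (-0.4500000, 0.6792893, 0.2621321, -0.8985284)
updated quaternion q' = (-0.7242, 0.0271, 0.5099, 0.4635)

p' = (-0.9400, 0.3840, -0.9240)
q' = (-0.7242, 0.0271, 0.5099, 0.4635)
v' = (2.6400, 0.3120, -0.8760)
ω' = (0.1429, -0.2552, 1.2525)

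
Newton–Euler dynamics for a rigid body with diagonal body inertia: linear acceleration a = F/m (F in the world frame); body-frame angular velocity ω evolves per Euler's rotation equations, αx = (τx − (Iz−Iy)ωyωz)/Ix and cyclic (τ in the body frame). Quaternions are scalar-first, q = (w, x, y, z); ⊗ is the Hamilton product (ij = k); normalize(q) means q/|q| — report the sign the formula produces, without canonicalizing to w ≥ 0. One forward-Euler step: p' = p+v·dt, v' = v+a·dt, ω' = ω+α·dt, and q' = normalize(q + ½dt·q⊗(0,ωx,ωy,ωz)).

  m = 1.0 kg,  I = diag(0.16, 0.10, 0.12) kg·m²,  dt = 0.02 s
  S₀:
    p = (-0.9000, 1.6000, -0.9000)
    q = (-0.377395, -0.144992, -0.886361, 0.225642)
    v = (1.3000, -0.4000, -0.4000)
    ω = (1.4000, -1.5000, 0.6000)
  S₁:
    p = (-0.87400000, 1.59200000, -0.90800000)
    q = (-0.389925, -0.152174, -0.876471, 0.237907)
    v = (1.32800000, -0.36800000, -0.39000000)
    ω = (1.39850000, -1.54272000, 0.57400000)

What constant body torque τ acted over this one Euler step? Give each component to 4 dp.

rate change Δω = (-0.00150000, -0.04272000, -0.02600000)
precession coupling = (-0.0180, 0.0336, 0.1260)
τ = I·(Δω/dt) + ω₀×(Iω₀) = (-0.0300, -0.1800, -0.0300)

τ = (-0.0300, -0.1800, -0.0300)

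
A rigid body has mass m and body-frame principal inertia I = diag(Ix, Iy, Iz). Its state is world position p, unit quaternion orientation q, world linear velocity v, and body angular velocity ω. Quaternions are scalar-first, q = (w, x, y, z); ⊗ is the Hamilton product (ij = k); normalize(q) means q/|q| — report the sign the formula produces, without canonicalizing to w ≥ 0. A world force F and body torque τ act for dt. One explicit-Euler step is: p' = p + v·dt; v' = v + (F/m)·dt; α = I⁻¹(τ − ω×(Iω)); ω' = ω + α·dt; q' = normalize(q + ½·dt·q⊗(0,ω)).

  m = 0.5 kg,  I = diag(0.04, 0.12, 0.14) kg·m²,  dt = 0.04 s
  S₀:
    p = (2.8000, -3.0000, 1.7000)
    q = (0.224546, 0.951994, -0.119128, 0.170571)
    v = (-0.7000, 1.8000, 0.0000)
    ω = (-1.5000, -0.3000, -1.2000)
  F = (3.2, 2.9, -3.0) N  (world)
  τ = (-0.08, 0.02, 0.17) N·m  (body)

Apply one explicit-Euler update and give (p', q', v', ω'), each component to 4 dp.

p' = (2.7720, -2.9280, 1.7000)
q' = (0.2563, 0.9484, -0.1027, 0.1558)
v' = (-0.4440, 2.0320, -0.2400)
ω' = (-1.5872, -0.2333, -1.1617)

p + v·dt = (2.7720, -2.9280, 1.7000)
v + (F/m)dt = (-0.4440, 2.0320, -0.2400)
angular accel α = (-2.1800, 1.6667, 0.9571)
ω + α·dt = (-1.5872, -0.2333, -1.1617)
Hamilton product q⊗(0,ω) = (1.5969378, -0.1426941, 0.8191725, -0.7337454)
q' = normalize(q + ½dt·q⊗(0,ω)) = (0.2563, 0.9484, -0.1027, 0.1558)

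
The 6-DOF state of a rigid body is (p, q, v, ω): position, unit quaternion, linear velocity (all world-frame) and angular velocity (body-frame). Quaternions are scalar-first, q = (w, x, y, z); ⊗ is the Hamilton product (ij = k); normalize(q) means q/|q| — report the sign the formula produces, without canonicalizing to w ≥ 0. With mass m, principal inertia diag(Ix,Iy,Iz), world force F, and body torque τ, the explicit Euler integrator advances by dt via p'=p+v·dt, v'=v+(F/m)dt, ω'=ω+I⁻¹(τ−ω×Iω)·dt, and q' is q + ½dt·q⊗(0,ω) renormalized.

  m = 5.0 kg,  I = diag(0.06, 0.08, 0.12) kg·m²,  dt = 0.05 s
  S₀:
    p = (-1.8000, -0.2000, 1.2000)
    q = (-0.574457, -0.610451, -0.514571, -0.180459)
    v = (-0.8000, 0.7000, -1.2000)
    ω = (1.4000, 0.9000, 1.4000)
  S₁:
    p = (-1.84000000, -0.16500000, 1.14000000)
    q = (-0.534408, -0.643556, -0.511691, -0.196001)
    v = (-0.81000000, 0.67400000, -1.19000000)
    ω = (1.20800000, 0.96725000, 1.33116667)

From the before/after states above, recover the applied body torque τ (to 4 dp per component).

ω₁ − ω₀ = (-0.19200000, 0.06725000, -0.06883333)
applied torque τ = (-0.1800, -0.0100, -0.1400)

τ = (-0.1800, -0.0100, -0.1400)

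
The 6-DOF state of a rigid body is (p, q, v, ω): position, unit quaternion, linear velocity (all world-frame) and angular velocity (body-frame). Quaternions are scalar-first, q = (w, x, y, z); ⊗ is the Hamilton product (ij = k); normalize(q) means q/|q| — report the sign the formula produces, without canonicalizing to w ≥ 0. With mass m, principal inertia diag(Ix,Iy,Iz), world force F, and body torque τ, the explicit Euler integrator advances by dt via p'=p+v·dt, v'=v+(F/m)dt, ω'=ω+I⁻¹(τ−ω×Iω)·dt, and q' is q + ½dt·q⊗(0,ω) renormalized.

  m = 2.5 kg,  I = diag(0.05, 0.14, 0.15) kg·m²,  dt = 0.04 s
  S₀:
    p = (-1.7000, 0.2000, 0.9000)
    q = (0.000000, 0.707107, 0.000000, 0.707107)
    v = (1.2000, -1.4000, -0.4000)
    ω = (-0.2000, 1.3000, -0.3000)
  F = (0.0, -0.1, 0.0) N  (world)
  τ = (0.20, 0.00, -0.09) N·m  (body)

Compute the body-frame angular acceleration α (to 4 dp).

ω×(Iω) gyroscopic = (-0.0039, -0.0060, -0.0234)
angular accel α = (4.0780, 0.0429, -0.4440)

α = (4.0780, 0.0429, -0.4440)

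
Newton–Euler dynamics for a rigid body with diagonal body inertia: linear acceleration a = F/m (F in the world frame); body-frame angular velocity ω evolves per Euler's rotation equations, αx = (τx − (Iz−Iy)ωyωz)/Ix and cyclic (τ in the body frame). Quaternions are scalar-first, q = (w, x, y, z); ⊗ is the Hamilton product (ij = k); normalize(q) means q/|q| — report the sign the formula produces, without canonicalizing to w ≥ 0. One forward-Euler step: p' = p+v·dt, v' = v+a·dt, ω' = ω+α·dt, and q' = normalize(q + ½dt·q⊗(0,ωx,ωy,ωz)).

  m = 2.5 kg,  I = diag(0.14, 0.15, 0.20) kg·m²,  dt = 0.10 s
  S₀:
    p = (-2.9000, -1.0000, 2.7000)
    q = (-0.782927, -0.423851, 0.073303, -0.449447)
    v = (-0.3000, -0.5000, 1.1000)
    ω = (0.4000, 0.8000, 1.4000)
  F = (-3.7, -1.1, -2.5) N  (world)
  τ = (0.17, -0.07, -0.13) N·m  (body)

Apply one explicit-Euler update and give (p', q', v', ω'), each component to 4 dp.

p' = (-2.9300, -1.0500, 2.8100)
q' = (-0.7434, -0.4150, 0.0625, -0.5209)
v' = (-0.4480, -0.5440, 1.0000)
ω' = (0.4814, 0.7757, 1.3334)

gyro term ω×Iω = (0.0560, -0.0336, 0.0032)
angular accel α = (0.8143, -0.2427, -0.6660)
ω + α·dt = (0.4814, 0.7757, 1.3334)
2q̇ = q⊗(0,ω) = (0.7401238, 0.1490110, -0.2127290, -1.4644998)
updated quaternion q' = (-0.7434, -0.4150, 0.0625, -0.5209)
a = (-1.4800, -0.4400, -1.0000)
new position p' = (-2.9300, -1.0500, 2.8100)
v' = v + a·dt = (-0.4480, -0.5440, 1.0000)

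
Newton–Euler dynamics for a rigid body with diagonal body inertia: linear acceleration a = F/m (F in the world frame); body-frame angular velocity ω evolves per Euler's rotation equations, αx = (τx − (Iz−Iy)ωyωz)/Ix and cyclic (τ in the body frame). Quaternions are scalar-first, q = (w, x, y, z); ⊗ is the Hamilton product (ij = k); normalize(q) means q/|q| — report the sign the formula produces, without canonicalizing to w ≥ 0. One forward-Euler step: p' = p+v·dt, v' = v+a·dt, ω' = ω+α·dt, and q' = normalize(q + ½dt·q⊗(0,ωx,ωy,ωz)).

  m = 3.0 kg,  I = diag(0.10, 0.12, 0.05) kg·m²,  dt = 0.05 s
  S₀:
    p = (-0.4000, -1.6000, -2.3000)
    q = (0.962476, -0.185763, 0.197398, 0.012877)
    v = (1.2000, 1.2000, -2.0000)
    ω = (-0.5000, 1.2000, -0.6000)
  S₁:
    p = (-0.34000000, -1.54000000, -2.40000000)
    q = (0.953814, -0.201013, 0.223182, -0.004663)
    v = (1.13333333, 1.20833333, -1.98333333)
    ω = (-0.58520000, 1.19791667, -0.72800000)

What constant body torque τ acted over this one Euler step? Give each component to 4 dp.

ω₁ − ω₀ = (-0.08520000, -0.00208333, -0.12800000)
ω₀×(Iω₀) = (0.0504, 0.0150, -0.0120)
τ = I·(Δω/dt) + ω₀×(Iω₀) = (-0.1200, 0.0100, -0.1400)

τ = (-0.1200, 0.0100, -0.1400)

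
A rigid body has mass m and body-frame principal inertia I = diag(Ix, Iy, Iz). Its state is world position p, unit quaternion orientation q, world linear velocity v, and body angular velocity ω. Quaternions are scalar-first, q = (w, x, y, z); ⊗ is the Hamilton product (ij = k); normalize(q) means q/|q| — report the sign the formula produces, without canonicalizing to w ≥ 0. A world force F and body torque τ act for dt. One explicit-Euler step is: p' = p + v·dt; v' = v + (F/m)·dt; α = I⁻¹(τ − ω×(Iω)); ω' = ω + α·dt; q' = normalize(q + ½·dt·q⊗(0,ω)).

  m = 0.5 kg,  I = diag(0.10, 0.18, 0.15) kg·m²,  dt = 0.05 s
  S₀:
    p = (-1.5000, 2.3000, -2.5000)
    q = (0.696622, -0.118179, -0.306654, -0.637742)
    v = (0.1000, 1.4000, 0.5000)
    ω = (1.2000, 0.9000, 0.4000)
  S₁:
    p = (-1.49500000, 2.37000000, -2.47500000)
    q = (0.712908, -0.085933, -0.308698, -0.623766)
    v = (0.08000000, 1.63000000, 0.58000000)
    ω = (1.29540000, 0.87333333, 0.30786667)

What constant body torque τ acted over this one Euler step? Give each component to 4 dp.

τ = (0.1800, -0.1200, -0.1900)

ω₁ − ω₀ = (0.09540000, -0.02666667, -0.09213333)
precession coupling = (-0.0108, -0.0240, 0.0864)
I·α + gyro = (0.1800, -0.1200, -0.1900)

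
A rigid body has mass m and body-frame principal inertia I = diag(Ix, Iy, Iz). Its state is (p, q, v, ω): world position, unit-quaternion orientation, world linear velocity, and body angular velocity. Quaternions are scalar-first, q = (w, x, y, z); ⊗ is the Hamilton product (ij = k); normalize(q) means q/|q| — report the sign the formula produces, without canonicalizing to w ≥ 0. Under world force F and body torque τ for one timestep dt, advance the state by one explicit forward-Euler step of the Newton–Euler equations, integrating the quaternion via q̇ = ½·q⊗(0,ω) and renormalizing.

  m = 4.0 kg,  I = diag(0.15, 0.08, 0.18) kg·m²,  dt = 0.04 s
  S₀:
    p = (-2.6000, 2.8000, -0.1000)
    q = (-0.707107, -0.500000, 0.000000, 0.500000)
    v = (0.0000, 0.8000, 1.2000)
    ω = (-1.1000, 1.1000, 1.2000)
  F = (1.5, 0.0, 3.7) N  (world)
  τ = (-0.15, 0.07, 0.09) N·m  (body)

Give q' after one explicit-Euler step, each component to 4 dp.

q' = (-0.7295, -0.4951, -0.0145, 0.4717)

Hamilton product q⊗(0,ω) = (-1.1500000, 0.2278177, -0.7278177, -1.3985284)
q + ½dt·q⊗(0,ω), renormalized = (-0.7295, -0.4951, -0.0145, 0.4717)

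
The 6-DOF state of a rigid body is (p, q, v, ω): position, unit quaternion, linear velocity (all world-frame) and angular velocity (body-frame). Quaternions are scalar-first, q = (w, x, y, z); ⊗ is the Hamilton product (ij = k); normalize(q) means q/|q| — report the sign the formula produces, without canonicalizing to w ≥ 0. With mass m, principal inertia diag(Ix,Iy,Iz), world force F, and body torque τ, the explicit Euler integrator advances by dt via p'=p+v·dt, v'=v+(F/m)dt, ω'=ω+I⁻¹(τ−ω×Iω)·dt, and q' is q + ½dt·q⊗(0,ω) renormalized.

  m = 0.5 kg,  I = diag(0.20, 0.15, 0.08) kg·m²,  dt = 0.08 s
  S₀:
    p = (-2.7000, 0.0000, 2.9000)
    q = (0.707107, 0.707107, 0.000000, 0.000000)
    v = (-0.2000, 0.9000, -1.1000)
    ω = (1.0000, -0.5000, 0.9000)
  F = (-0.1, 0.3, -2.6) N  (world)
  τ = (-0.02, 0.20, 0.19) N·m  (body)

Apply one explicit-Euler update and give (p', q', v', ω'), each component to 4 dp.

p' = (-2.7160, 0.0720, 2.8120)
q' = (0.6777, 0.7342, -0.0395, 0.0113)
v' = (-0.2160, 0.9480, -1.5160)
ω' = (0.9794, -0.4509, 1.0650)

α = I⁻¹(τ − ω×Iω) = (-0.2575, 0.6133, 2.0625)
new body rate ω' = (0.9794, -0.4509, 1.0650)
q⊗(0,ω) = (-0.7071070, 0.7071070, -0.9899498, 0.2828428)
q' = normalize(q + ½dt·q⊗(0,ω)) = (0.6777, 0.7342, -0.0395, 0.0113)
linear accel F/m = (-0.2000, 0.6000, -5.2000)
p + v·dt = (-2.7160, 0.0720, 2.8120)
new velocity v' = (-0.2160, 0.9480, -1.5160)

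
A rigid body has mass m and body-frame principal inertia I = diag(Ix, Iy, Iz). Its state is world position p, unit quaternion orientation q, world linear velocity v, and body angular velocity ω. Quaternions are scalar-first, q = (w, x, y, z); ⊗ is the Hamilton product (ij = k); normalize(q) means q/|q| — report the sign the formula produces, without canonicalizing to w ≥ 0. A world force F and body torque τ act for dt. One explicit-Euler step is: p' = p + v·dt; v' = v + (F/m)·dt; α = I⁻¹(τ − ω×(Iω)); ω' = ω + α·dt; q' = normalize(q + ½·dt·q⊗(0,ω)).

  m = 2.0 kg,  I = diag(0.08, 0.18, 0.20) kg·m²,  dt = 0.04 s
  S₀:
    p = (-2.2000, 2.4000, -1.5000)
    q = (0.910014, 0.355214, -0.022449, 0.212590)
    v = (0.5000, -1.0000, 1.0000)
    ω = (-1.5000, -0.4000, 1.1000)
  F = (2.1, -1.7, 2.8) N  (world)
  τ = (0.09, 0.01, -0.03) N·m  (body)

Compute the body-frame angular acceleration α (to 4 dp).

precession coupling ω×(Iω) = (-0.0088, 0.1980, 0.0600)
angular accel α = (1.2350, -1.0444, -0.4500)

α = (1.2350, -1.0444, -0.4500)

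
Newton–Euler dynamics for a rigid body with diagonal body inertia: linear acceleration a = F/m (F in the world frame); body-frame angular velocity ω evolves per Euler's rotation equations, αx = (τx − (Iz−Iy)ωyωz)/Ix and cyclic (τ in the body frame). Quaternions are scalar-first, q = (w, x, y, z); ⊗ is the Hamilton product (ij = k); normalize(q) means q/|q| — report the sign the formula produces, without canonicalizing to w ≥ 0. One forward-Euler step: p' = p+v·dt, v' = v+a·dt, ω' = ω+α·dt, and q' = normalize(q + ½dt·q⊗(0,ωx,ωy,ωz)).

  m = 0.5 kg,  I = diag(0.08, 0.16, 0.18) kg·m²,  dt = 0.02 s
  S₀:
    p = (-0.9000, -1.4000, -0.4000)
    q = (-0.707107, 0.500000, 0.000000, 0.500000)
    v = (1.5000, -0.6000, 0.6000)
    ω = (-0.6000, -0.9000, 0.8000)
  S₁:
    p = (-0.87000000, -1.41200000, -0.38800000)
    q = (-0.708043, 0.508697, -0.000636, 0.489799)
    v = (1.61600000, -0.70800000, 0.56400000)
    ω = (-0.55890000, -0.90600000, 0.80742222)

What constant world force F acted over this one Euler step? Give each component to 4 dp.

Δv = v₁−v₀ = (0.11600000, -0.10800000, -0.03600000)
F = m·Δv/dt = (2.9000, -2.7000, -0.9000)

F = (2.9000, -2.7000, -0.9000)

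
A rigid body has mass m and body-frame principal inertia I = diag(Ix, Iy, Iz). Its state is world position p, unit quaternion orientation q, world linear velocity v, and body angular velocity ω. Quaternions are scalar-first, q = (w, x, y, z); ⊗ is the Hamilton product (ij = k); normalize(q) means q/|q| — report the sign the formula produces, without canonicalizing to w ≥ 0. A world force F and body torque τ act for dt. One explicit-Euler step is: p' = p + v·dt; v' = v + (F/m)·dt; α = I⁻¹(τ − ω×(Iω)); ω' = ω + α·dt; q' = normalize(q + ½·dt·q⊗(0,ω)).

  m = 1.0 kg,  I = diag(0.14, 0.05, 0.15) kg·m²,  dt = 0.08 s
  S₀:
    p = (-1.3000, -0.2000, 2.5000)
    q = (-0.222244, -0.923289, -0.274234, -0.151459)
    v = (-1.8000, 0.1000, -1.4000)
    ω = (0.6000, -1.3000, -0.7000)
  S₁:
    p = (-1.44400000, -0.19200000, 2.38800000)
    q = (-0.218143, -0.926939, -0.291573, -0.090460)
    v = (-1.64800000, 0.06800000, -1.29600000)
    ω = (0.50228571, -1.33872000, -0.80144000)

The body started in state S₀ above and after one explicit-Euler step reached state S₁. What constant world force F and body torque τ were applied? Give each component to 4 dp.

F = (1.9000, -0.4000, 1.3000)
τ = (-0.0800, -0.0200, -0.1200)

Δω = ω₁−ω₀ = (-0.09771429, -0.03872000, -0.10144000)
I·α + gyro = (-0.0800, -0.0200, -0.1200)
Δv = v₁−v₀ = (0.15200000, -0.03200000, 0.10400000)
applied force F = (1.9000, -0.4000, 1.3000)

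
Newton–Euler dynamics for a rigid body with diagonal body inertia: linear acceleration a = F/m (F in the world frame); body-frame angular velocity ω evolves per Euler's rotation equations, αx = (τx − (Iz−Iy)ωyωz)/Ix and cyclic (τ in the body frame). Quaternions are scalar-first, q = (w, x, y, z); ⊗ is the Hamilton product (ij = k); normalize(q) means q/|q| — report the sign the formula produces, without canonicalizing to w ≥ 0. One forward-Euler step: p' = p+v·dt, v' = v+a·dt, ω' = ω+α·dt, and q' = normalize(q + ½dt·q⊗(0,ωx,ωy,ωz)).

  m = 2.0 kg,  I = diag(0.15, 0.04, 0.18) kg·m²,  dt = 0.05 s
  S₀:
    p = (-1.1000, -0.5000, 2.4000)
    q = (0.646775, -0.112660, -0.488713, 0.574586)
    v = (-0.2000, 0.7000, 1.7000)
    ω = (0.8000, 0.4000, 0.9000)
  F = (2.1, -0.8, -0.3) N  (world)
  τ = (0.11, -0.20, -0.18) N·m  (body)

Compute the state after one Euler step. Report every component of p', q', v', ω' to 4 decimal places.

p' = (-1.1100, -0.4650, 2.4850)
q' = (0.6407, -0.1164, -0.4680, 0.5975)
v' = (-0.1475, 0.6800, 1.6925)
ω' = (0.8199, 0.1770, 0.8598)

gyro term ω×Iω = (0.0504, -0.0216, -0.0352)
(τ − ω×Iω)/I = (0.3973, -4.4600, -0.8044)
new body rate ω' = (0.8199, 0.1770, 0.8598)
2q̇ = q⊗(0,ω) = (-0.2315142, -0.1522561, 0.8197728, 0.9280039)
q + ½dt·q⊗(0,ω), renormalized = (0.6407, -0.1164, -0.4680, 0.5975)
a = (1.0500, -0.4000, -0.1500)
p' = p + v·dt = (-1.1100, -0.4650, 2.4850)
v' = v + a·dt = (-0.1475, 0.6800, 1.6925)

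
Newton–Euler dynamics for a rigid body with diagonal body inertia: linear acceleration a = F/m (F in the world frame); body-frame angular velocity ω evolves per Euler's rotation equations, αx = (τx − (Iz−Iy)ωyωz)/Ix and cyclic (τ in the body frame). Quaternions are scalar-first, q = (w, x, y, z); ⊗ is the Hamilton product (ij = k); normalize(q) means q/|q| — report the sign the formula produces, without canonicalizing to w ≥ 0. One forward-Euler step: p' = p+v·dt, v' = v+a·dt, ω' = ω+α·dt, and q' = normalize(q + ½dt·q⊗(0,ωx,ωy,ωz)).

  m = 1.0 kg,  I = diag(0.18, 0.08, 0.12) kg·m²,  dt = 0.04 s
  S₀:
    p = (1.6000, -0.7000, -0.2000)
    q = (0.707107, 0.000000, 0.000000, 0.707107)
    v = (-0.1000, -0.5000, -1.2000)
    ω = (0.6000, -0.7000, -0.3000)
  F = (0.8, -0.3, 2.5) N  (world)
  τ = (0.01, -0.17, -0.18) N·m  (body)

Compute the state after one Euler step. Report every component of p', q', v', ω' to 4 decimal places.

p' = (1.5960, -0.7200, -0.2480)
q' = (0.7112, 0.0184, -0.0014, 0.7027)
v' = (-0.0680, -0.5120, -1.1000)
ω' = (0.6004, -0.7796, -0.3740)

gyro term ω×Iω = (0.0084, -0.0108, 0.0420)
α = I⁻¹(τ − ω×Iω) = (0.0089, -1.9900, -1.8500)
ω' = ω + α·dt = (0.6004, -0.7796, -0.3740)
Hamilton product q⊗(0,ω) = (0.2121321, 0.9192391, -0.0707107, -0.2121321)
updated quaternion q' = (0.7112, 0.0184, -0.0014, 0.7027)
a = F/m = (0.8000, -0.3000, 2.5000)
new position p' = (1.5960, -0.7200, -0.2480)
new velocity v' = (-0.0680, -0.5120, -1.1000)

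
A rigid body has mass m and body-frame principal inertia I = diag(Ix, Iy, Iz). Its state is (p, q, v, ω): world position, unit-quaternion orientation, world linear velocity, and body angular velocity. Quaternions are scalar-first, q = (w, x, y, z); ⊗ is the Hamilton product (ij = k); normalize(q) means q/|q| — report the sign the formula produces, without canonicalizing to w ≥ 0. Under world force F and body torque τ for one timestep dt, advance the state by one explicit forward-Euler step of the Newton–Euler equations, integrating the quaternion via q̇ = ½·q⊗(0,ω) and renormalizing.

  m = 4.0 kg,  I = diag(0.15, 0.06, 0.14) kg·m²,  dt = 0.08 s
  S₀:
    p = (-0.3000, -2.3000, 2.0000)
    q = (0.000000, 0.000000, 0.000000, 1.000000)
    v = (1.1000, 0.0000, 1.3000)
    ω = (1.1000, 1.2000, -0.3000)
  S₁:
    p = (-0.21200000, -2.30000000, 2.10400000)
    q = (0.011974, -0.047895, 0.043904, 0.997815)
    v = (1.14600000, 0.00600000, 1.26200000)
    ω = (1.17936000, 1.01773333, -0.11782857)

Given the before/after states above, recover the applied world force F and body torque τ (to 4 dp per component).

ω₁ − ω₀ = (0.07936000, -0.18226667, 0.18217143)
precession coupling = (-0.0288, -0.0033, -0.1188)
τ = I·(Δω/dt) + ω₀×(Iω₀) = (0.1200, -0.1400, 0.2000)
Δv = v₁−v₀ = (0.04600000, 0.00600000, -0.03800000)
F = m·Δv/dt = (2.3000, 0.3000, -1.9000)

F = (2.3000, 0.3000, -1.9000)
τ = (0.1200, -0.1400, 0.2000)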